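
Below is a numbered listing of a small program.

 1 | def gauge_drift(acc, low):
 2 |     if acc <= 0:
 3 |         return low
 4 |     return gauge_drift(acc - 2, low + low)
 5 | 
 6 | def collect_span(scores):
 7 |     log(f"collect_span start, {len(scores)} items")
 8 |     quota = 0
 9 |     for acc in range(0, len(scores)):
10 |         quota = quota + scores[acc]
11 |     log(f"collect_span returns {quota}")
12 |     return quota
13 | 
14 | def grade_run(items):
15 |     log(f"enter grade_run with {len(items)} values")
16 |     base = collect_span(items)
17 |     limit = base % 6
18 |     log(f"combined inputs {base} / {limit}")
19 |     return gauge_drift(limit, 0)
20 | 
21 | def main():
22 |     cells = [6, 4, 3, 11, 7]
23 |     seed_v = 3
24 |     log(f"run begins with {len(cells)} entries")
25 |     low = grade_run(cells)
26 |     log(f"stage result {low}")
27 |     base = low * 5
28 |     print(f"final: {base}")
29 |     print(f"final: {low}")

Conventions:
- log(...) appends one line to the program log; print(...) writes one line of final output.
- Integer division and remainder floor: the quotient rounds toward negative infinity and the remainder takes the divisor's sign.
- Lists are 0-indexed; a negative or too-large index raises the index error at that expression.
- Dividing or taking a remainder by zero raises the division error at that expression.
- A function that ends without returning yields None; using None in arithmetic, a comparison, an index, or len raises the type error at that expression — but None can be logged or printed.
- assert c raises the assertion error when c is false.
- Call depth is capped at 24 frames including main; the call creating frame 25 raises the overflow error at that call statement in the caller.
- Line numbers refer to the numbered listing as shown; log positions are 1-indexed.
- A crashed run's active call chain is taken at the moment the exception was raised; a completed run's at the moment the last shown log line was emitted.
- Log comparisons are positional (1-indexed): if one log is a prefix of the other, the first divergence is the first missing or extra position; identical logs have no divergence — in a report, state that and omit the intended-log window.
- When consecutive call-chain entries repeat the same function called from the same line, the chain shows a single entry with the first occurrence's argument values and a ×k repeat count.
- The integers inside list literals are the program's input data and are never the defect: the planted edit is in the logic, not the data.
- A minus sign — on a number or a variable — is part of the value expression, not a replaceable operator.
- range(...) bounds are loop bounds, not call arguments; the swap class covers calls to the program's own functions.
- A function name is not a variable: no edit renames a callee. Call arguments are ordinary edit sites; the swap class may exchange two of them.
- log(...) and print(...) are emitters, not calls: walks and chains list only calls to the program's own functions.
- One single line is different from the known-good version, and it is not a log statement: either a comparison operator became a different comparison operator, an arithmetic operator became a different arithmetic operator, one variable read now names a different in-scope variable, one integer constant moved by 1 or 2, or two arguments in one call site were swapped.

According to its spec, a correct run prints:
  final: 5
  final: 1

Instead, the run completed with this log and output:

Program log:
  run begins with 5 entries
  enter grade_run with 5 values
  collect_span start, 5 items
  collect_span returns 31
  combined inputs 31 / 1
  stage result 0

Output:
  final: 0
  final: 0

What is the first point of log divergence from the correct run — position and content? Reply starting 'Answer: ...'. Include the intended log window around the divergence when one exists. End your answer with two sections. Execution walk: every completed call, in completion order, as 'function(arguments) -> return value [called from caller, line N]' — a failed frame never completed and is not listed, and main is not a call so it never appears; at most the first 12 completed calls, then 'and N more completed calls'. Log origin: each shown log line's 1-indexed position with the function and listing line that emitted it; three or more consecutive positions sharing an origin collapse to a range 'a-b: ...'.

Answer: at position 6 the run shows 'stage result 0' where the working version logs 'stage result 1'.
Intended log window:
  4: collect_span returns 31
  5: combined inputs 31 / 1
  6: stage result 1
Execution walk:
  collect_span([6, 4, 3, 11, 7]) -> 31  [called from grade_run, line 16]
  gauge_drift(-1, 0) -> 0  [called from gauge_drift, line 4]
  gauge_drift(1, 0) -> 0  [called from grade_run, line 19]
  grade_run([6, 4, 3, 11, 7]) -> 0  [called from main, line 25]
Log origin:
  1: emitted by main (line 24)
  2: emitted by grade_run (line 15)
  3: emitted by collect_span (line 7)
  4: emitted by collect_span (line 11)
  5: emitted by grade_run (line 18)
  6: emitted by main (line 26)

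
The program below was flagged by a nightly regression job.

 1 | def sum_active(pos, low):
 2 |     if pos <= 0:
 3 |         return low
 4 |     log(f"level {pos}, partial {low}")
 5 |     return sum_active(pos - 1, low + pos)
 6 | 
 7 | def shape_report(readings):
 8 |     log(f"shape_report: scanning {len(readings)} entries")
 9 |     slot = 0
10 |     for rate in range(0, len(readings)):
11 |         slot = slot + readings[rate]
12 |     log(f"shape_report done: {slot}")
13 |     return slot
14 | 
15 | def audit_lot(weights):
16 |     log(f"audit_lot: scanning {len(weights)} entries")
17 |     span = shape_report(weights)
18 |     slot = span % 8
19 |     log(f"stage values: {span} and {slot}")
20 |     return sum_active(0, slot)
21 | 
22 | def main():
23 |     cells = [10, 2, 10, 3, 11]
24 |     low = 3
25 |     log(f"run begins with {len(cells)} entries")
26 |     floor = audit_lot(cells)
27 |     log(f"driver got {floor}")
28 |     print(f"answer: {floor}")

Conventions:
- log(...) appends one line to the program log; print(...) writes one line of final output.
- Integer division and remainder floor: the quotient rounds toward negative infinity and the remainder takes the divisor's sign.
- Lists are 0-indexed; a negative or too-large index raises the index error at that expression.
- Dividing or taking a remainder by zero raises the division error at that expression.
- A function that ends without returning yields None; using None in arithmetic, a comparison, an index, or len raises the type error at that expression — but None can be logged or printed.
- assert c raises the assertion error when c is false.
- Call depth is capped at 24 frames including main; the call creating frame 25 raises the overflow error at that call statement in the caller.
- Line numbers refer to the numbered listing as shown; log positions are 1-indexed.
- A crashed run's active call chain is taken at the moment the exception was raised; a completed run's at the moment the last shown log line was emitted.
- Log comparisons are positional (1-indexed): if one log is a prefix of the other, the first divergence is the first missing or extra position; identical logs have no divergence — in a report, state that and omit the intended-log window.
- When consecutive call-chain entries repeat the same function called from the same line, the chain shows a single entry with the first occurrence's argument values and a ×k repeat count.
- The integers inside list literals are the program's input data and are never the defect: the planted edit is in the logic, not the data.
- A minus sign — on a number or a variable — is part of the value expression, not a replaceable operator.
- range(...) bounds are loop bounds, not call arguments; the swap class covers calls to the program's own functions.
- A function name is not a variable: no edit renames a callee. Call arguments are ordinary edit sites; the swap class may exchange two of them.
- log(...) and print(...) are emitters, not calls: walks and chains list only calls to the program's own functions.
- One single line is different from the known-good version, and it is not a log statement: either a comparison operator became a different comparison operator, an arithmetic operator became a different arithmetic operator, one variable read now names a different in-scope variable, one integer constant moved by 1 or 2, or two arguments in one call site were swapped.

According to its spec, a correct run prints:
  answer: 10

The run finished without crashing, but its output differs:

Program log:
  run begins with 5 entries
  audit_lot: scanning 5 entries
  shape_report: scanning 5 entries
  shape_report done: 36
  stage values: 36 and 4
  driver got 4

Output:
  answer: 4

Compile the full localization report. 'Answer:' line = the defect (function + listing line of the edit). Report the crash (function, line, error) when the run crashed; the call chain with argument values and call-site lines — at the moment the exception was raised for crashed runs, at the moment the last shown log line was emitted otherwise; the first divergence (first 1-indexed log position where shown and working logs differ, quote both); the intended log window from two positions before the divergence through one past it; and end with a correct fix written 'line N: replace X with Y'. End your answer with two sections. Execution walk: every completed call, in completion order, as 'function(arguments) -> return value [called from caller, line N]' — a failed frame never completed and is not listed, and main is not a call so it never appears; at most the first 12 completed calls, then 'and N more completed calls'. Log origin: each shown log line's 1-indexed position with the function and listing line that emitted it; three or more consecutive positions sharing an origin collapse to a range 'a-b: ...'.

Answer: the defect is in audit_lot at line 20.
Key observation: At log position 6 the runs split — shown 'driver got 4', but the working version logs 'level 4, partial 0'.
Call chain: main.
First divergence: at position 6 the run shows 'driver got 4' where the working version logs 'level 4, partial 0'.
Intended log window:
  4: shape_report done: 36
  5: stage values: 36 and 4
  6: level 4, partial 0
  7: level 3, partial 4
Execution walk:
  shape_report([10, 2, 10, 3, 11]) -> 36  [called from audit_lot, line 17]
  sum_active(0, 4) -> 4  [called from audit_lot, line 20]
  audit_lot([10, 2, 10, 3, 11]) -> 4  [called from main, line 26]
Origin of each log line:
  1 — main, line 25
  2 — audit_lot, line 16
  3 — shape_report, line 8
  4 — shape_report, line 12
  5 — audit_lot, line 19
  6 — main, line 27
A correct fix: line 20: replace `sum_active(0, slot)` with `sum_active(slot, 0)`.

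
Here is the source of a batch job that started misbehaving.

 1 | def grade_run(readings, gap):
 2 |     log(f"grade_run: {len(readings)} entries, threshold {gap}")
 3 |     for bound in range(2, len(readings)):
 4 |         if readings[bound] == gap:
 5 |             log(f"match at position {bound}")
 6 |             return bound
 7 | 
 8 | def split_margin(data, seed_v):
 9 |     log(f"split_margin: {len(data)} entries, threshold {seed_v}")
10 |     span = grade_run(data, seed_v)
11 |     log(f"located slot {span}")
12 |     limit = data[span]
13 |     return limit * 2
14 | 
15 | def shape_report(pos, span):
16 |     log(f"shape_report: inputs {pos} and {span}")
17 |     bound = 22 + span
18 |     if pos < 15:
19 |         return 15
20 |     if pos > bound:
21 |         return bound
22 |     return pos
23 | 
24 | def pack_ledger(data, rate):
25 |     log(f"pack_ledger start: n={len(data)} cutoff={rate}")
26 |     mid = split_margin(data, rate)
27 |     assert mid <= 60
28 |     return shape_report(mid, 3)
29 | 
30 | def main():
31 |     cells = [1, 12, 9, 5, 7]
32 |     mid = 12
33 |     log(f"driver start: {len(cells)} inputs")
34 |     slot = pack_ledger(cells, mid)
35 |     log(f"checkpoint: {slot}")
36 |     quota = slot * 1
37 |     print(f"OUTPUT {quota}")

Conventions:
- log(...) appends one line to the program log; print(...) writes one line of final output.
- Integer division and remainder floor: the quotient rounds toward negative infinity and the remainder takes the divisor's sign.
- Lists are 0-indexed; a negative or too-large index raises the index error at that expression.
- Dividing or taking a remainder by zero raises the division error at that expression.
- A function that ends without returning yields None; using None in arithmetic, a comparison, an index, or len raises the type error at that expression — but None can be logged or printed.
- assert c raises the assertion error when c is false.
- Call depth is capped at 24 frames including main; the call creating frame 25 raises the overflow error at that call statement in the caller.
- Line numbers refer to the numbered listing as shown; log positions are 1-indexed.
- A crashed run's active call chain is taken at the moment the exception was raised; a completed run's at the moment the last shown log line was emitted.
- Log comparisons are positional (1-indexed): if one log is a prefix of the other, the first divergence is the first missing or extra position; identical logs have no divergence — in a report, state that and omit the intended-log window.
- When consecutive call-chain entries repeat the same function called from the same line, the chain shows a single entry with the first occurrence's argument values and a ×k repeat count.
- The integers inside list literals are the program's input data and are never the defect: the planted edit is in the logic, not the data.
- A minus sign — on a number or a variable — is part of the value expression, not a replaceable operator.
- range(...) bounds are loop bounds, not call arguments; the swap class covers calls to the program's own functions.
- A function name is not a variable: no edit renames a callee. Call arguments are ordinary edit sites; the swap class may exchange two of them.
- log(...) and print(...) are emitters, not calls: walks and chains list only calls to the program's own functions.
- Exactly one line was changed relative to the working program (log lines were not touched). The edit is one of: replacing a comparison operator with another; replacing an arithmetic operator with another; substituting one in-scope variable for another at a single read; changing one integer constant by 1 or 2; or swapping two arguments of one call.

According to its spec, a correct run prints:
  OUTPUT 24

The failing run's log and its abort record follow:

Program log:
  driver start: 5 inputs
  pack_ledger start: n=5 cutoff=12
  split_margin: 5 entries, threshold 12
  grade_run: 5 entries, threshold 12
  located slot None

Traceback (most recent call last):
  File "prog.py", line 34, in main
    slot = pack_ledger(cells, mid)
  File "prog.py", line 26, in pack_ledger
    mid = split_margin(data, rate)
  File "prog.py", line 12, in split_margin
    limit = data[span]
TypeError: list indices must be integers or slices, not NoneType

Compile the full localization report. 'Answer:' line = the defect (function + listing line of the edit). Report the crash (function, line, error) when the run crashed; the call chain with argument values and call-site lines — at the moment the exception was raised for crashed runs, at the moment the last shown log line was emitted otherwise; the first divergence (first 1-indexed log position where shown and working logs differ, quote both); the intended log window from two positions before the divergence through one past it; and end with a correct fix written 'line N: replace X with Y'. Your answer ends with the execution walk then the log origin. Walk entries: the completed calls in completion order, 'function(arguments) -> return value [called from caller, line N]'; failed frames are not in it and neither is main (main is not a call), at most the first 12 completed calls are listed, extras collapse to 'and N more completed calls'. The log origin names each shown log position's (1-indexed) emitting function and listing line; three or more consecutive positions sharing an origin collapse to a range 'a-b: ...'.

Answer: the defect is in grade_run at line 3.
The tell: Position 5 is the first bad log line: 'located slot None' should read 'match at position 1'.
Crash: split_margin, line 12, TypeError.
Call chain: main -> pack_ledger([1, 12, 9, 5, 7], 12) (called at line 34) -> split_margin([1, 12, 9, 5, 7], 12) (called at line 26).
First divergence: position 5 — the shown line 'located slot None' should read 'match at position 1'.
Intended log window:
  3: split_margin: 5 entries, threshold 12
  4: grade_run: 5 entries, threshold 12
  5: match at position 1
  6: located slot 1
Execution walk:
  grade_run([1, 12, 9, 5, 7], 12) -> None  [called from split_margin, line 10]
Log line origins:
  1: emitted by main (line 33)
  2: emitted by pack_ledger (line 25)
  3: emitted by split_margin (line 9)
  4: emitted by grade_run (line 2)
  5: emitted by split_margin (line 11)
A correct fix: line 3: replace `2` with `0`.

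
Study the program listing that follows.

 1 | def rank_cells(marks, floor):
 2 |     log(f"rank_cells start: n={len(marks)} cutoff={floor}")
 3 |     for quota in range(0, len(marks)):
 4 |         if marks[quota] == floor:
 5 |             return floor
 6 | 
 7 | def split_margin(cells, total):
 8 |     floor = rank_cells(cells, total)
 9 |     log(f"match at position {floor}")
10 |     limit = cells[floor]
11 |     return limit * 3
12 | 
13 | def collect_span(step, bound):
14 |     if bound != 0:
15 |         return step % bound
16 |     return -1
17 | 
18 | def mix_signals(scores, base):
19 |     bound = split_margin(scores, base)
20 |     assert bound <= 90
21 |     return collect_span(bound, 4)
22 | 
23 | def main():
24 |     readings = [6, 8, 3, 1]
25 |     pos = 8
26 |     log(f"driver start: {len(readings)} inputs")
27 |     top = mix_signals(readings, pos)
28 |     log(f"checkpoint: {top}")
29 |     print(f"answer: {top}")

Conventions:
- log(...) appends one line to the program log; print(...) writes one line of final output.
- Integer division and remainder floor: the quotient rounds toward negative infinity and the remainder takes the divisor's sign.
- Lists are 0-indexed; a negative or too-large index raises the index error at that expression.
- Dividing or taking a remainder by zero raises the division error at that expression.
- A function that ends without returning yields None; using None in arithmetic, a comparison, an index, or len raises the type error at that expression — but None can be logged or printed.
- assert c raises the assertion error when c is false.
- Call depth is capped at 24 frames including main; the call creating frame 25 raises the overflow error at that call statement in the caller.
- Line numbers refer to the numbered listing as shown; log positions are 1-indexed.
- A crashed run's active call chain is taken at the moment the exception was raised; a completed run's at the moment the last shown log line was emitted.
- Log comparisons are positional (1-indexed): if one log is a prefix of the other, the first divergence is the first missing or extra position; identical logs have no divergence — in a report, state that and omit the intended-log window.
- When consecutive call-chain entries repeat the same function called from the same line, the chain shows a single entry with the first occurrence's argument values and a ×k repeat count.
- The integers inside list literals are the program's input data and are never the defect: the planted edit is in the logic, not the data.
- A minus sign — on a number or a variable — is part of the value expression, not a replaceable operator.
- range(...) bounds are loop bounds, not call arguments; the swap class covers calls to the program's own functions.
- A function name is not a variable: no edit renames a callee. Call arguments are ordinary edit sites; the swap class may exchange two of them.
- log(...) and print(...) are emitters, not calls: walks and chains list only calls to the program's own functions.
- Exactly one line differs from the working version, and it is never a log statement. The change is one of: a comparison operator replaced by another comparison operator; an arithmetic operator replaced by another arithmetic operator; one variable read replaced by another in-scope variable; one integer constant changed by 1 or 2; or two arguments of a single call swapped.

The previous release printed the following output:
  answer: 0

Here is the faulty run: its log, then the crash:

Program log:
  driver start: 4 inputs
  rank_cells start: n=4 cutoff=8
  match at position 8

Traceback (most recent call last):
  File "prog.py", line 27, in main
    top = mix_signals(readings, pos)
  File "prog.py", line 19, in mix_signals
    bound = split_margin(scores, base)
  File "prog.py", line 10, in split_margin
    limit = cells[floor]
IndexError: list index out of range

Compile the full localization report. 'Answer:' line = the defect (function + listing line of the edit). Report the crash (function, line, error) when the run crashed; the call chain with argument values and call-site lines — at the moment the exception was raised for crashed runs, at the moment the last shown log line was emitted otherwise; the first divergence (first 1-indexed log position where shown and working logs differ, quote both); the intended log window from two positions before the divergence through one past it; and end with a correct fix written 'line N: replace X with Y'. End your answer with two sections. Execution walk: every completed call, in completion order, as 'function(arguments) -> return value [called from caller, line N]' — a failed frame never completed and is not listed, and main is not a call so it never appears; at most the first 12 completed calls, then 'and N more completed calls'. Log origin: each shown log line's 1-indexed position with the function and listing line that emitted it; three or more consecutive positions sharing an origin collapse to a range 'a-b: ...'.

Answer: the defect is in rank_cells at line 5.
The tell: Everything matches until log position 3, which reads 'match at position 8' in place of 'match at position 1'.
Crash: split_margin, line 10, IndexError.
Call chain: main -> mix_signals([6, 8, 3, 1], 8) (called at line 27) -> split_margin([6, 8, 3, 1], 8) (called at line 19).
First divergence: position 3 — the shown line 'match at position 8' should read 'match at position 1'.
Intended log window:
  1: driver start: 4 inputs
  2: rank_cells start: n=4 cutoff=8
  3: match at position 1
  4: checkpoint: 0
Execution walk:
  rank_cells([6, 8, 3, 1], 8) -> 8  [called from split_margin, line 8]
Log line origins:
  1: logged in main at line 26
  2: logged in rank_cells at line 2
  3: logged in split_margin at line 9
A correct fix: line 5: replace `floor` with `quota`.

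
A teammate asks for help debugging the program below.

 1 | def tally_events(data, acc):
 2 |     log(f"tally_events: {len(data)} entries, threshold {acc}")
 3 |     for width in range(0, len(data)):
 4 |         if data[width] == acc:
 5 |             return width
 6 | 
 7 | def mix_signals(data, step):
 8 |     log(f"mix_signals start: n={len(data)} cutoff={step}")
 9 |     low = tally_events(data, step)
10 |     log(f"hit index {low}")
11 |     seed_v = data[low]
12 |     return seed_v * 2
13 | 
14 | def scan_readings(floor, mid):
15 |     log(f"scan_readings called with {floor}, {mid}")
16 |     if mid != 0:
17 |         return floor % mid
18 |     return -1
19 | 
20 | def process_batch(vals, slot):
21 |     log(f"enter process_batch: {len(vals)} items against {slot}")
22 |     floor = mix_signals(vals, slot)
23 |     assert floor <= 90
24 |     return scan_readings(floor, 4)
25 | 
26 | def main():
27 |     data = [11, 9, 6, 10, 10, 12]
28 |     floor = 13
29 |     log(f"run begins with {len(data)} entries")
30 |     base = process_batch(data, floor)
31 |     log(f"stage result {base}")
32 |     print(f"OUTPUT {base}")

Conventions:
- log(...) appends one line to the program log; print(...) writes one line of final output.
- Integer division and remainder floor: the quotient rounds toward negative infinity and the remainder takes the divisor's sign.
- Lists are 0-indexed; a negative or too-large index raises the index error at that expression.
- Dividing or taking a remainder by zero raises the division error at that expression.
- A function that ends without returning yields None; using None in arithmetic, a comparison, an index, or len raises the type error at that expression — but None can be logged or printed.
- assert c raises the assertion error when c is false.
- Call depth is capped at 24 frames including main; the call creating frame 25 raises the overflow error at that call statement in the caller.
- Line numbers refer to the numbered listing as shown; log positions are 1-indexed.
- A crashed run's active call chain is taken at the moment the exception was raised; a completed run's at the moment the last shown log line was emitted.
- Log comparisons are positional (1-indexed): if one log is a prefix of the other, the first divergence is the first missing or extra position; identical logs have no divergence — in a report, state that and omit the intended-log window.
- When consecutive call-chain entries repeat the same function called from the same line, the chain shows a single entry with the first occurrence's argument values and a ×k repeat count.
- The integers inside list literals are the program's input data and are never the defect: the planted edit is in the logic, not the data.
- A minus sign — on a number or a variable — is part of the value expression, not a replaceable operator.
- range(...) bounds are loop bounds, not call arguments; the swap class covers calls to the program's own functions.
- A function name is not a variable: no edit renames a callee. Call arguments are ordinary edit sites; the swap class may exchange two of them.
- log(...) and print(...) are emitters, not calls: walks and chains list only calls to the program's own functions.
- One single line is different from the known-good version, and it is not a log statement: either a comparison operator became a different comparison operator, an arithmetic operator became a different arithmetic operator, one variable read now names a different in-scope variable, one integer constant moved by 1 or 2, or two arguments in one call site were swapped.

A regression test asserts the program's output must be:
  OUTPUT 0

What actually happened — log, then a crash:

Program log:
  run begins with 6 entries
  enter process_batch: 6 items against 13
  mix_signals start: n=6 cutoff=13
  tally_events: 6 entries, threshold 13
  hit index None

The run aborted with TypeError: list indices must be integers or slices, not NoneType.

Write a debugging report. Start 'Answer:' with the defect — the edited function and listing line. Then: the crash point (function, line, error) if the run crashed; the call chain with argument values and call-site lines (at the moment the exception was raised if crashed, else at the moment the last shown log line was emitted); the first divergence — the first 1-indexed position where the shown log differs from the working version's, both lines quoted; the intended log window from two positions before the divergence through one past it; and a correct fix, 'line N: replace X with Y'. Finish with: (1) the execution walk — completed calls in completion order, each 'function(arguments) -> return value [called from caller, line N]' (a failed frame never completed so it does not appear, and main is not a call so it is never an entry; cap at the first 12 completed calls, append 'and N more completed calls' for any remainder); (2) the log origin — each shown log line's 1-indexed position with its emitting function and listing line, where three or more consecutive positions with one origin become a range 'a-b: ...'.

Answer: the defect is in main at line 28.
Key observation: Position 2 is the first bad log line: 'enter process_batch: 6 items against 13' should read 'enter process_batch: 6 items against 12'.
Crash: mix_signals, line 11, TypeError.
Call chain: main -> process_batch([11, 9, 6, 10, 10, 12], 13) (called at line 30) -> mix_signals([11, 9, 6, 10, 10, 12], 13) (called at line 22).
First divergence: at position 2 the run shows 'enter process_batch: 6 items against 13' where the working version logs 'enter process_batch: 6 items against 12'.
Intended log window:
  1: run begins with 6 entries
  2: enter process_batch: 6 items against 12
  3: mix_signals start: n=6 cutoff=12
Execution walk:
  tally_events([11, 9, 6, 10, 10, 12], 13) -> None  [called from mix_signals, line 9]
Origin of each log line:
  1: from main, line 29
  2: from process_batch, line 21
  3: from mix_signals, line 8
  4: from tally_events, line 2
  5: from mix_signals, line 10
A correct fix: line 28: replace `13` with `12`.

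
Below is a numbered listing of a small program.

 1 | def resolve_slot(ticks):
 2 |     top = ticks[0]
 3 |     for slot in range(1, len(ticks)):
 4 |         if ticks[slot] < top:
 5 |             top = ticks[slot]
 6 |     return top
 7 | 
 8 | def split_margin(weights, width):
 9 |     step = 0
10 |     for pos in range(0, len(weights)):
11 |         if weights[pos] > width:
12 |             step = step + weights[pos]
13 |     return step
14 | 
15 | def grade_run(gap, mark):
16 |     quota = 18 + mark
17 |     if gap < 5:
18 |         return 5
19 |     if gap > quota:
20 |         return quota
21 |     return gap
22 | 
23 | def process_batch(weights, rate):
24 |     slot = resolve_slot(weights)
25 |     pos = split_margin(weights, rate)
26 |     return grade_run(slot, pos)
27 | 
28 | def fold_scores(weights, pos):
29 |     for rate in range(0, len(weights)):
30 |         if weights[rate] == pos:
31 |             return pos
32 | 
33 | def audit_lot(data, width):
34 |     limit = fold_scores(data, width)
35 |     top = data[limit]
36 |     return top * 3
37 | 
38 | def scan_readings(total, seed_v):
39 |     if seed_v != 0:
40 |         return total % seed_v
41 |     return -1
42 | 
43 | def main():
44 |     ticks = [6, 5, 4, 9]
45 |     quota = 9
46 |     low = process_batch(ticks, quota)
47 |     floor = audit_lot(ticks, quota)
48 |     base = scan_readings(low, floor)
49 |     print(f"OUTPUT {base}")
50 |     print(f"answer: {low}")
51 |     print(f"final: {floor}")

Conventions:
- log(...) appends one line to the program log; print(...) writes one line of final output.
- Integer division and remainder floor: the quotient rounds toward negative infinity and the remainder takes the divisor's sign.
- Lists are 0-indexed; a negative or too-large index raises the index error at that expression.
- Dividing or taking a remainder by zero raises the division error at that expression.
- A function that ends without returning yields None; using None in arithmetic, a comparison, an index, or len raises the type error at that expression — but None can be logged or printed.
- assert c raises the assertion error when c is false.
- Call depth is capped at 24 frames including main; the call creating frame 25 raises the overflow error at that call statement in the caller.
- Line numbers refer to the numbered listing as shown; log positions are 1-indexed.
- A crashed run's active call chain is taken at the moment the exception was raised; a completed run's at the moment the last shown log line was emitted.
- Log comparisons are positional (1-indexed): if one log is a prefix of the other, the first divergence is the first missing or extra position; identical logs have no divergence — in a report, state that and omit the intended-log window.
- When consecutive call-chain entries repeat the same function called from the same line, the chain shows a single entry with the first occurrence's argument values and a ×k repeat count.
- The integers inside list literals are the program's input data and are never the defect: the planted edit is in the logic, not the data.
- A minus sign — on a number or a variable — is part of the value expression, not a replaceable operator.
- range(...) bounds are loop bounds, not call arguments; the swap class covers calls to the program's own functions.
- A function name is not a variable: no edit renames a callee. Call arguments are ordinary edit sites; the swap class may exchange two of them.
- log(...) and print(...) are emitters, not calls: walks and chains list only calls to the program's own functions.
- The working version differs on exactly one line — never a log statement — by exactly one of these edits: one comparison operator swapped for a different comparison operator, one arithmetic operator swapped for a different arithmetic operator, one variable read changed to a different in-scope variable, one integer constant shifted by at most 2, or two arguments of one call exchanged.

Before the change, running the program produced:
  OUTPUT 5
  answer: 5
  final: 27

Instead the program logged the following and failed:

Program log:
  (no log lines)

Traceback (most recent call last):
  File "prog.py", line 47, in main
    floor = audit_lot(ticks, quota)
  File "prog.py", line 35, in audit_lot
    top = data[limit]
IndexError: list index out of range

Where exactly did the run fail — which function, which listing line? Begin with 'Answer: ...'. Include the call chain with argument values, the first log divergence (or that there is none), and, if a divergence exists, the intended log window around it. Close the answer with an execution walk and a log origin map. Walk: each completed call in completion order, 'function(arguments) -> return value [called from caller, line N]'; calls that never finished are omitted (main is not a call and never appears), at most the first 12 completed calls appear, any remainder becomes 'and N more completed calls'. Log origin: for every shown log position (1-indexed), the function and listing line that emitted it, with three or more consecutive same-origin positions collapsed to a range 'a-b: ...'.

Answer: the error was raised in audit_lot, line 35.
Core observation: The logs agree in full; the defect surfaces as the crash itself.
Call chain: main -> audit_lot([6, 5, 4, 9], 9) (called at line 47).
First divergence: none — the logs agree in full.
Execution walk:
  resolve_slot([6, 5, 4, 9]) -> 4  [called from process_batch, line 24]
  split_margin([6, 5, 4, 9], 9) -> 0  [called from process_batch, line 25]
  grade_run(4, 0) -> 5  [called from process_batch, line 26]
  process_batch([6, 5, 4, 9], 9) -> 5  [called from main, line 46]
  fold_scores([6, 5, 4, 9], 9) -> 9  [called from audit_lot, line 34]
Log origins:
  (no log lines)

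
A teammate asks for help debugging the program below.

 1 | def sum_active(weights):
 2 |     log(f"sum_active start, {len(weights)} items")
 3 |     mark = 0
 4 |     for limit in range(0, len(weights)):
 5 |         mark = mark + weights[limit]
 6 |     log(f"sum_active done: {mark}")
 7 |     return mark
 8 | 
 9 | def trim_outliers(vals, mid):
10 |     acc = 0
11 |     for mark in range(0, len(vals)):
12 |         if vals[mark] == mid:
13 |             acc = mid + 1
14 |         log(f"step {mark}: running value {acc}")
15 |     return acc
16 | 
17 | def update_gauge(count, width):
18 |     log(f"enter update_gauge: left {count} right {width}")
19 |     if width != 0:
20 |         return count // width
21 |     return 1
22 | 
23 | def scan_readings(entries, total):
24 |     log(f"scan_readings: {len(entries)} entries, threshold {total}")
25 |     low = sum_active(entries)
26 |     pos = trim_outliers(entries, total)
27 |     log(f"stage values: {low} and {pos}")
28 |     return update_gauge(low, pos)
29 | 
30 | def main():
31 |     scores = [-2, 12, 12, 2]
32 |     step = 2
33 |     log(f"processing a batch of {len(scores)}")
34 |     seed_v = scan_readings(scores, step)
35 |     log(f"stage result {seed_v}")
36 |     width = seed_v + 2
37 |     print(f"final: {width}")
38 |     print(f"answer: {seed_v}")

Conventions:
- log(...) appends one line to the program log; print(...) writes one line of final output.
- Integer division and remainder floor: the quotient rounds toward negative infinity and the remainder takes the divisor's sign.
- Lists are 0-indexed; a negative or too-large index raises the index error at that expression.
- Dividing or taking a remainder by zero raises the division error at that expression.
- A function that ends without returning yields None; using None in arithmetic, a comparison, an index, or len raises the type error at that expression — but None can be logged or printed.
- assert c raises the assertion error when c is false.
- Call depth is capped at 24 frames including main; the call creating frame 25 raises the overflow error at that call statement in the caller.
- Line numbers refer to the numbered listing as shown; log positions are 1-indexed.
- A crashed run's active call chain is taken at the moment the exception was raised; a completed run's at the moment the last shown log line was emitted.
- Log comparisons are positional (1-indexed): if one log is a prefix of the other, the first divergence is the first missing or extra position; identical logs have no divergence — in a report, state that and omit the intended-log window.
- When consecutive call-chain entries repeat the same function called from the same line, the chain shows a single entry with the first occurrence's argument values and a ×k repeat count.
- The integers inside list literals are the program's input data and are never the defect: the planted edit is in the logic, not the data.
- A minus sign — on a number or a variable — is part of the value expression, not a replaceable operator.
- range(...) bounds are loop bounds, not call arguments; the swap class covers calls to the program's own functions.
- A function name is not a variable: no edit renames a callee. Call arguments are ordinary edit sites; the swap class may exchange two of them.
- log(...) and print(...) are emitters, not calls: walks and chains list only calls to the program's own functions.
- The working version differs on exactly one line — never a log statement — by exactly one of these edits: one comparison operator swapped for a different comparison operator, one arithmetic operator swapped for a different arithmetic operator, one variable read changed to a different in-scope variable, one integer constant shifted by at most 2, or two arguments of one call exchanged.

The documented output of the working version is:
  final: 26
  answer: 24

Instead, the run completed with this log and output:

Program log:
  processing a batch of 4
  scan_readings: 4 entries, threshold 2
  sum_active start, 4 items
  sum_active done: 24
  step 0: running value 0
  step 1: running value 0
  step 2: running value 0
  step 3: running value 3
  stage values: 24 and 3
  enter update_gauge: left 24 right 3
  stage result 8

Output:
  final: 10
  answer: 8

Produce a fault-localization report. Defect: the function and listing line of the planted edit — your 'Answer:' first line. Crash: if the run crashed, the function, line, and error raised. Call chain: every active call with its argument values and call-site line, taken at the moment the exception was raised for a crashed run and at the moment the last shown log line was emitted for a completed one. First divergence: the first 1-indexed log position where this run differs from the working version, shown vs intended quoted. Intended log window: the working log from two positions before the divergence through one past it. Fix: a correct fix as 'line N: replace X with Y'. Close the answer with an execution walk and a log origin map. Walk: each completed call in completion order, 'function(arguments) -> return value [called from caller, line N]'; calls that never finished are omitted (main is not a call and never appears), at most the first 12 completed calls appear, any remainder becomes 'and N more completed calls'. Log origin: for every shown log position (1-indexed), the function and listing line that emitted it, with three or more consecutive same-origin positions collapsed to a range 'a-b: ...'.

Answer: the defect is in trim_outliers at line 13.
Key fact: Position 8 is the first bad log line: 'step 3: running value 3' should read 'step 3: running value 1'.
Call chain: main.
First divergence: at position 8 the run shows 'step 3: running value 3' where the working version logs 'step 3: running value 1'.
Intended log window:
  6: step 1: running value 0
  7: step 2: running value 0
  8: step 3: running value 1
  9: stage values: 24 and 1
Execution walk:
  sum_active([-2, 12, 12, 2]) -> 24  [called from scan_readings, line 25]
  trim_outliers([-2, 12, 12, 2], 2) -> 3  [called from scan_readings, line 26]
  update_gauge(24, 3) -> 8  [called from scan_readings, line 28]
  scan_readings([-2, 12, 12, 2], 2) -> 8  [called from main, line 34]
Log origins:
  1 — main, line 33
  2 — scan_readings, line 24
  3 — sum_active, line 2
  4 — sum_active, line 6
  5-8 — trim_outliers, line 14
  9 — scan_readings, line 27
  10 — update_gauge, line 18
  11 — main, line 35
A correct fix: line 13: replace `mid` with `acc`.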